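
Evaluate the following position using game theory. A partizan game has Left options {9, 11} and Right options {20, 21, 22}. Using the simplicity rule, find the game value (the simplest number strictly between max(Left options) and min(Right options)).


Left options: {9, 11}, max = 11
Right options: {20, 21, 22}, min = 20
All options are numbers and max(Left) < min(Right), so by the simplicity theorem the value is the simplest (earliest-born) number strictly between 11 and 20.
Integers 12 through 19 all lie strictly between 11 and 20.
Among integers, the simplest (lowest birthday = smallest |n|; 0 is born on day 0, +-n on day n) is 12.
No non-integer in the interval can be simpler: if x is a non-integer in the interval, then floor(x) or ceil(x) also lies in the interval (the interval contains an integer), and both are proper prefixes of x's sign expansion, i.e. born earlier. So the game value is 12.
Game value = 12

12


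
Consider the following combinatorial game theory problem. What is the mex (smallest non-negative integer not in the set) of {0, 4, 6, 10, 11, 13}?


Set = {0, 4, 6, 10, 11, 13}
0 is in the set.
1 is NOT in the set. This is the mex.
mex = 1

1


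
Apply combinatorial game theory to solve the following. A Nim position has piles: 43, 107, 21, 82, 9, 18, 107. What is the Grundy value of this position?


We need the XOR (exclusive or) of all pile sizes.
After XOR-ing pile 1 (size 43): 0 XOR 43 = 43
After XOR-ing pile 2 (size 107): 43 XOR 107 = 64
After XOR-ing pile 3 (size 21): 64 XOR 21 = 85
After XOR-ing pile 4 (size 82): 85 XOR 82 = 7
After XOR-ing pile 5 (size 9): 7 XOR 9 = 14
After XOR-ing pile 6 (size 18): 14 XOR 18 = 28
After XOR-ing pile 7 (size 107): 28 XOR 107 = 119
The Nim-value of this position is 119.

119


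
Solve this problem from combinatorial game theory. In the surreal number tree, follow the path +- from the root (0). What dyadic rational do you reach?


Sign expansion: +-
Rule: track bounds (lo, hi), initially (-inf, +inf). On '+', the current value becomes lo and we move to the simplest number in (value, hi): value + 1 if hi = +inf, otherwise the midpoint (value + hi)/2. On '-', the current value becomes hi and we move to value - 1 if lo = -inf, otherwise the midpoint (lo + value)/2.
Start at 0.
Step 1: sign = +, move right. Bounds: (0, +inf). Value = 1
Step 2: sign = -, move left. Bounds: (0, 1). Value = 1/2
The surreal number with sign expansion +- is 1/2.

1/2


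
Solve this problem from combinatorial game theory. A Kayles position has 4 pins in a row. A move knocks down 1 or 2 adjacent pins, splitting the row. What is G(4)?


Kayles: a move removes 1 or 2 adjacent pins from a contiguous row.
Removing pins from a row of k leaves two independent rows (a, b) with a + b = k - 1 (one pin) or a + b = k - 2 (two pins); an end removal gives a = 0.
By Sprague-Grundy, G(k) = mex{ G(a) XOR G(b) } over all these splits. G(0) = 0.
G(1): splits (0,0):0^0=0 -> mex({0}) = 1
G(2): splits (0,1):0^1=1 (0,0):0^0=0 -> mex({0, 1}) = 2
G(3): splits (0,2):0^2=2 (1,1):1^1=0 (0,1):0^1=1 -> mex({0, 1, 2}) = 3
G(4): splits (0,3):0^3=3 (1,2):1^2=3 (0,2):0^2=2 (1,1):1^1=0 -> mex({0, 2, 3}) = 1
Therefore G(4) = 1.

1


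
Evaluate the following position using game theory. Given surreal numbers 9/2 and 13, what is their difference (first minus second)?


x = 9/2, y = 13
Converting to common denominator: 2
x = 9/2, y = 26/2
x - y = 9/2 - 13 = -17/2

-17/2


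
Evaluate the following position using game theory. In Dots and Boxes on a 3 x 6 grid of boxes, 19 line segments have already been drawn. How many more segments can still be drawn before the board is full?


Grid: 3 x 6 boxes, i.e. 4 rows and 7 columns of dots.
Horizontal edges: (rows + 1) * cols = 4 * 6 = 24
Vertical edges: rows * (cols + 1) = 3 * 7 = 21
Total edges: 24 + 21 = 45
Edges drawn: 19
Remaining: 45 - 19 = 26

26


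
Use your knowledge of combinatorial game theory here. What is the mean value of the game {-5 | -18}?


Game = {-5 | -18}, a switch {a | b} with numbers a > b.
Its thermograph has left wall a - t and right wall b + t, which meet at t = (a - b)/2, where both equal (a + b)/2. So the mast (mean value) is at (a + b)/2.
Mean = (-5 + (-18))/2 = -23/2 = -23/2

-23/2


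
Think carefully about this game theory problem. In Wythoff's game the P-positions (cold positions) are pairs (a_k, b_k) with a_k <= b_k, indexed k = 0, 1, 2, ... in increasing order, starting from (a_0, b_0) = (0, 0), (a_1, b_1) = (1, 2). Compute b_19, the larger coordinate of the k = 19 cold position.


By Wythoff's theorem, a_k = floor(k * phi) and b_k = floor(k * phi^2) = a_k + k, where phi = (1 + sqrt(5))/2 is the golden ratio.
phi = (1 + sqrt(5))/2 = 1.618034
phi^2 = phi + 1 = 2.618034
k = 19
k * phi^2 = 19 * 2.618034 = 49.742646
b_19 = floor(k * phi^2) = 49 (check: a_19 + k = 30 + 19 = 49)

49


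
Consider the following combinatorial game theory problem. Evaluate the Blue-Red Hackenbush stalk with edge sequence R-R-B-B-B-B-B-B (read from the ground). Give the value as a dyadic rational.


Edges (from ground): R-R-B-B-B-B-B-B
By Berlekamp's sign-expansion rule, a Blue-Red Hackenbush stalk has the value of the surreal number whose sign sequence is the edge sequence with B -> + and R -> -.
Sign sequence: --++++++
Trace the sign expansion in the surreal number tree, starting from 0:
Edge 1: R (sign -) -> bounds (-inf, 0), value = -1
Edge 2: R (sign -) -> bounds (-inf, -1), value = -2
Edge 3: B (sign +) -> bounds (-2, -1), value = -3/2
Edge 4: B (sign +) -> bounds (-3/2, -1), value = -5/4
Edge 5: B (sign +) -> bounds (-5/4, -1), value = -9/8
Edge 6: B (sign +) -> bounds (-9/8, -1), value = -17/16
Edge 7: B (sign +) -> bounds (-17/16, -1), value = -33/32
Edge 8: B (sign +) -> bounds (-33/32, -1), value = -65/64
Game value = -65/64

-65/64


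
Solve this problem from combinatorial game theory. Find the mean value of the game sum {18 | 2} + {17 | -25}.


G1 = {18 | 2}, G2 = {17 | -25}
Each is a switch {a | b} with numbers a > b; its mean value is (a + b)/2, and mean value is additive over game sums: m(G1 + G2) = m(G1) + m(G2).
Mean of G1 = (18 + (2))/2 = 20/2 = 10
Mean of G2 = (17 + (-25))/2 = -8/2 = -4
Mean of G1 + G2 = 10 + -4 = 6

6


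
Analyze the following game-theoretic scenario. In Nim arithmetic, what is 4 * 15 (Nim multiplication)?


Nim multiplication is bilinear over XOR: (u XOR v) * w = (u*w) XOR (v*w).
So we split each operand into its bit components and XOR the pairwise Nim products.
4 = 4 (as XOR of powers of 2).
15 = 1 + 2 + 4 + 8 (as XOR of powers of 2).
Using the standard Nim-product table on single bits:
  2*2 = 3,   2*4 = 8,   2*8 = 12,
  4*4 = 6,   4*8 = 11,  8*8 = 13,
and  1*x = x (identity), k*l = l*k (commutative).
Pairwise Nim products:
  4 * 1 = 4
  4 * 2 = 8
  4 * 4 = 6
  4 * 8 = 11
XOR them: 4 XOR 8 XOR 6 XOR 11 = 1.
Result: 4 * 15 = 1 (in Nim).

1


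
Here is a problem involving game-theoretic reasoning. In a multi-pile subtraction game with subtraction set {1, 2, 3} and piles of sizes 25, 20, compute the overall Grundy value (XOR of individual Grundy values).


Subtraction set: {1, 2, 3}
For this subtraction set, G(n) = n mod 4 (period = max + 1 = 4).
Pile 1 (size 25): G(25) = 25 mod 4 = 1
Pile 2 (size 20): G(20) = 20 mod 4 = 0
Total Grundy value = XOR of all: 1 XOR 0 = 1

1


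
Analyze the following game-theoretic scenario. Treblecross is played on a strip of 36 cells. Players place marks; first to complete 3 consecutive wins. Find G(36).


Treblecross: place X on empty cells; 3-in-a-row wins.
Playing within two cells of an existing X lets the opponent win at once, so sensible play treats the cells i-2..i+2 around each X as dead. The player left with no safe cell loses, so this is a normal-play take-away game on strips of safe cells.
Placing X at cell i (0-indexed) of a strip of k safe cells leaves independent strips of sizes max(0, i-2) and max(0, k-i-3). Hence G(k) = mex{ G(max(0,i-2)) XOR G(max(0,k-i-3)) : 0 <= i < k }, with G(0) = 0.
G(1): splits (0,0):0^0=0 -> mex({0}) = 1
G(2): splits (0,0):0^0=0 -> mex({0}) = 1
G(3): splits (0,0):0^0=0 -> mex({0}) = 1
G(4): splits (0,1):0^1=1 (0,0):0^0=0 -> mex({0, 1}) = 2
G(5): splits (0,2):0^1=1 (0,1):0^1=1 (0,0):0^0=0 -> mex({0, 1}) = 2
G(6) = mex({1}) = 0
G(7) = mex({0, 1, 2}) = 3
G(8) = mex({0, 1, 2}) = 3
G(9) = mex({0, 2}) = 1
G(10) = mex({0, 2, 3}) = 1
G(11) = mex({0, 3}) = 1
G(12) = mex({1, 3}) = 0
G(13) = mex({0, 1, 2, 3}) = 4
G(14) = mex({0, 1, 2}) = 3
G(15) = mex({0, 1, 2}) = 3
G(16) = mex({0, 1, 2, 4}) = 3
G(17) = mex({0, 1, 3, 4}) = 2
G(18) = mex({0, 1, 3, 4}) = 2
G(19) = mex({0, 1, 3, 5}) = 2
G(20) = mex({0, 1, 2, 3, 5}) = 4
G(21) = mex({0, 1, 2, 3, 5}) = 4
G(22) = mex({1, 2, 6}) = 0
G(23) = mex({0, 1, 2, 3, 4, 6}) = 5
G(24) = mex({0, 1, 2, 3, 4}) = 5
G(25) = mex({0, 1, 3, 4, 7}) = 2
G(26) = mex({0, 1, 3, 4, 5, 7}) = 2
G(27) = mex({0, 1, 3, 5}) = 2
G(28) = mex({0, 1, 2, 5}) = 3
G(29) = mex({0, 1, 2, 4, 5, 6}) = 3
G(30) = mex({1, 2, 4, 6}) = 0
G(31) = mex({0, 1, 2, 3, 4, 6}) = 5
G(32) = mex({1, 2, 3, 4, 7}) = 0
G(33) = mex({0, 3, 7}) = 1
G(34) = mex({0, 2, 3, 5, 7}) = 1
G(35) = mex({0, 2, 3, 5, 6}) = 1
G(36) = mex({0, 1, 2, 5, 6}) = 3
Therefore G(36) = 3.

3


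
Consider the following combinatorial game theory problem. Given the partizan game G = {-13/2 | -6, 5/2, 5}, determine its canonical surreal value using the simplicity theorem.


Left options: {-13/2}, max = -13/2
Right options: {-6, 5/2, 5}, min = -6
All options are numbers and max(Left) < min(Right), so by the simplicity theorem the value is the simplest (earliest-born) number strictly between -13/2 and -6.
No integer lies strictly between -13/2 and -6, so the value is the dyadic rational m/2^k in the interval with the smallest k (then m odd); search k = 1, 2, ...:
Denominator 2: no odd multiple of 1/2 lies strictly between -13/2 and -6.
Denominator 4: -25/4 lies strictly between -13/2 and -6 -- found.
The simplest number in the interval is -25/4.
Game value = -25/4

-25/4


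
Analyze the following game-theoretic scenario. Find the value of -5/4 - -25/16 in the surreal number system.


x = -5/4, y = -25/16
Converting to common denominator: 16
x = -20/16, y = -25/16
x - y = -5/4 - -25/16 = 5/16

5/16


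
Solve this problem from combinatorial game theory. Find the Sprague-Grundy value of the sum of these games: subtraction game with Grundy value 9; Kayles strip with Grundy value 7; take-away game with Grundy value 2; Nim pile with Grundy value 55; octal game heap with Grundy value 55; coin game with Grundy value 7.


By the Sprague-Grundy theorem, the Grundy value of a sum of games is the XOR of individual Grundy values.
subtraction game: Grundy value = 9. Running XOR: 0 XOR 9 = 9
Kayles strip: Grundy value = 7. Running XOR: 9 XOR 7 = 14
take-away game: Grundy value = 2. Running XOR: 14 XOR 2 = 12
Nim pile: Grundy value = 55. Running XOR: 12 XOR 55 = 59
octal game heap: Grundy value = 55. Running XOR: 59 XOR 55 = 12
coin game: Grundy value = 7. Running XOR: 12 XOR 7 = 11
The combined Grundy value is 11.

11


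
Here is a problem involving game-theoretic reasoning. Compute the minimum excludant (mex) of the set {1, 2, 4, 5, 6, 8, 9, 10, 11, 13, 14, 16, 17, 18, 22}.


Set = {1, 2, 4, 5, 6, 8, 9, 10, 11, 13, 14, 16, 17, 18, 22}
0 is NOT in the set. This is the mex.
mex = 0

0


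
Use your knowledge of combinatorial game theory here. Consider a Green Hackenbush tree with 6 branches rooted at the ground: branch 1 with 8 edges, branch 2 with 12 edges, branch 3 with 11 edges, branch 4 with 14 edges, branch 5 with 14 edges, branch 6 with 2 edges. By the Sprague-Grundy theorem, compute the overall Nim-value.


The tree has 6 branches from the ground vertex.
In Green Hackenbush, the Nim-value of a simple path of length k is k.
Branch 1: length 8, Nim-value = 8
Branch 2: length 12, Nim-value = 12
Branch 3: length 11, Nim-value = 11
Branch 4: length 14, Nim-value = 14
Branch 5: length 14, Nim-value = 14
Branch 6: length 2, Nim-value = 2
Total Nim-value = XOR of all branch values:
0 XOR 8 = 8
8 XOR 12 = 4
4 XOR 11 = 15
15 XOR 14 = 1
1 XOR 14 = 15
15 XOR 2 = 13
Nim-value of the tree = 13

13


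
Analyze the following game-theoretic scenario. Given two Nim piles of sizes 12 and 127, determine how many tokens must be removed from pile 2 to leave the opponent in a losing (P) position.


Piles: 12 and 127
Current XOR: 12 XOR 127 = 115 (non-zero, so this is an N-position).
To make the XOR zero, we need to find a move that balances the piles.
For pile 2 (size 127): target = 127 XOR 115 = 12
We reduce pile 2 from 127 to 12.
Tokens removed: 127 - 12 = 115
Verification: 12 XOR 12 = 0

115


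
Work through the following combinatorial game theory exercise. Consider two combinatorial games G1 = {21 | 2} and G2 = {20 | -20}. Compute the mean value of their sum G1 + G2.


G1 = {21 | 2}, G2 = {20 | -20}
Each is a switch {a | b} with numbers a > b; its mean value is (a + b)/2, and mean value is additive over game sums: m(G1 + G2) = m(G1) + m(G2).
Mean of G1 = (21 + (2))/2 = 23/2 = 23/2
Mean of G2 = (20 + (-20))/2 = 0/2 = 0
Mean of G1 + G2 = 23/2 + 0 = 23/2

23/2


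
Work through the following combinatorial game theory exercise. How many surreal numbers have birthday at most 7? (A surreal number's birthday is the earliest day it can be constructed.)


Day 0: {|} = 0 is born. Count = 1.
Day n: the number of surreal numbers born by day n is 2^(n+1) - 1.
By day 0: 2^1 - 1 = 1
By day 1: 2^2 - 1 = 3
By day 2: 2^3 - 1 = 7
By day 3: 2^4 - 1 = 15
By day 4: 2^5 - 1 = 31
By day 5: 2^6 - 1 = 63
By day 6: 2^7 - 1 = 127
By day 7: 2^8 - 1 = 255
By day 7: 255 surreal numbers.

255


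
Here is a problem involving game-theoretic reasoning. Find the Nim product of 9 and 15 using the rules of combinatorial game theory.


Nim multiplication is bilinear over XOR: (u XOR v) * w = (u*w) XOR (v*w).
So we split each operand into its bit components and XOR the pairwise Nim products.
9 = 1 + 8 (as XOR of powers of 2).
15 = 1 + 2 + 4 + 8 (as XOR of powers of 2).
Using the standard Nim-product table on single bits:
  2*2 = 3,   2*4 = 8,   2*8 = 12,
  4*4 = 6,   4*8 = 11,  8*8 = 13,
and  1*x = x (identity), k*l = l*k (commutative).
Pairwise Nim products:
  1 * 1 = 1
  1 * 2 = 2
  1 * 4 = 4
  1 * 8 = 8
  8 * 1 = 8
  8 * 2 = 12
  8 * 4 = 11
  8 * 8 = 13
XOR them: 1 XOR 2 XOR 4 XOR 8 XOR 8 XOR 12 XOR 11 XOR 13 = 13.
Result: 9 * 15 = 13 (in Nim).

13


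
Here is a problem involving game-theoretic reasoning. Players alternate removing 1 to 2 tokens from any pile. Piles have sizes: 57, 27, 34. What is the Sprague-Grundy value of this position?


Subtraction set: {1, 2}
For this subtraction set, G(n) = n mod 3 (period = max + 1 = 3).
Pile 1 (size 57): G(57) = 57 mod 3 = 0
Pile 2 (size 27): G(27) = 27 mod 3 = 0
Pile 3 (size 34): G(34) = 34 mod 3 = 1
Total Grundy value = XOR of all: 0 XOR 0 XOR 1 = 1

1


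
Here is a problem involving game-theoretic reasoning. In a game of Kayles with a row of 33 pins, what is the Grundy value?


Kayles: a move removes 1 or 2 adjacent pins from a contiguous row.
Removing pins from a row of k leaves two independent rows (a, b) with a + b = k - 1 (one pin) or a + b = k - 2 (two pins); an end removal gives a = 0.
By Sprague-Grundy, G(k) = mex{ G(a) XOR G(b) } over all these splits. G(0) = 0.
G(1): splits (0,0):0^0=0 -> mex({0}) = 1
G(2): splits (0,1):0^1=1 (0,0):0^0=0 -> mex({0, 1}) = 2
G(3): splits (0,2):0^2=2 (1,1):1^1=0 (0,1):0^1=1 -> mex({0, 1, 2}) = 3
G(4): splits (0,3):0^3=3 (1,2):1^2=3 (0,2):0^2=2 (1,1):1^1=0 -> mex({0, 2, 3}) = 1
G(5): splits (0,4):0^1=1 (1,3):1^3=2 (2,2):2^2=0 (0,3):0^3=3 (1,2):1^2=3 -> mex({0, 1, 2, 3}) = 4
G(6) = mex({0, 1, 2, 4}) = 3
G(7) = mex({0, 1, 3, 4, 5}) = 2
G(8) = mex({0, 2, 3, 5, 6}) = 1
G(9) = mex({0, 1, 2, 3, 6, 7}) = 4
G(10) = mex({0, 1, 3, 4, 5, 7}) = 2
G(11) = mex({0, 1, 2, 3, 4, 5}) = 6
G(12) = mex({0, 1, 2, 3, 5, 6, 7}) = 4
G(13) = mex({0, 2, 3, 4, 6, 7}) = 1
G(14) = mex({0, 1, 4, 5, 6, 7}) = 2
G(15) = mex({0, 1, 2, 3, 4, 5, 6}) = 7
G(16) = mex({0, 2, 3, 5, 6, 7}) = 1
G(17) = mex({0, 1, 2, 3, 5, 6, 7}) = 4
G(18) = mex({0, 1, 2, 4, 5, 6}) = 3
G(19) = mex({0, 1, 3, 4, 5, 7}) = 2
G(20) = mex({0, 2, 3, 4, 5, 6, 7}) = 1
G(21) = mex({0, 1, 2, 3, 5, 6, 7}) = 4
G(22) = mex({0, 1, 2, 3, 4, 5, 7}) = 6
G(23) = mex({0, 1, 2, 3, 4, 5, 6}) = 7
G(24) = mex({0, 1, 2, 3, 5, 6, 7}) = 4
G(25) = mex({0, 2, 3, 4, 6, 7}) = 1
G(26) = mex({0, 1, 3, 4, 5, 6, 7}) = 2
G(27) = mex({0, 1, 2, 3, 4, 5, 6, 7}) = 8
G(28) = mex({0, 1, 2, 3, 4, 6, 7, 8}) = 5
G(29) = mex({0, 1, 2, 3, 5, 6, 7, 8, 9}) = 4
G(30) = mex({0, 1, 2, 3, 4, 5, 6, 9, 10}) = 7
G(31) = mex({0, 1, 3, 4, 5, 7, 10, 11}) = 2
G(32) = mex({0, 2, 3, 4, 5, 6, 7, 9, 11}) = 1
G(33) = mex({0, 1, 2, 3, 4, 5, 6, 7, 9, 12}) = 8
Therefore G(33) = 8.

8


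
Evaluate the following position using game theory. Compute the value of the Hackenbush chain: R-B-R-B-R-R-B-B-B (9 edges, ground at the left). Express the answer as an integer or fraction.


Edges (from ground): R-B-R-B-R-R-B-B-B
By Berlekamp's sign-expansion rule, a Blue-Red Hackenbush stalk has the value of the surreal number whose sign sequence is the edge sequence with B -> + and R -> -.
Sign sequence: -+-+--+++
Trace the sign expansion in the surreal number tree, starting from 0:
Edge 1: R (sign -) -> bounds (-inf, 0), value = -1
Edge 2: B (sign +) -> bounds (-1, 0), value = -1/2
Edge 3: R (sign -) -> bounds (-1, -1/2), value = -3/4
Edge 4: B (sign +) -> bounds (-3/4, -1/2), value = -5/8
Edge 5: R (sign -) -> bounds (-3/4, -5/8), value = -11/16
Edge 6: R (sign -) -> bounds (-3/4, -11/16), value = -23/32
Edge 7: B (sign +) -> bounds (-23/32, -11/16), value = -45/64
Edge 8: B (sign +) -> bounds (-45/64, -11/16), value = -89/128
Edge 9: B (sign +) -> bounds (-89/128, -11/16), value = -177/256
Game value = -177/256

-177/256


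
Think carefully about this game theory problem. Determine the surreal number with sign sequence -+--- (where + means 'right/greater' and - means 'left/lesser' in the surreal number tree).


Sign expansion: -+---
Rule: track bounds (lo, hi), initially (-inf, +inf). On '+', the current value becomes lo and we move to the simplest number in (value, hi): value + 1 if hi = +inf, otherwise the midpoint (value + hi)/2. On '-', the current value becomes hi and we move to value - 1 if lo = -inf, otherwise the midpoint (lo + value)/2.
Start at 0.
Step 1: sign = -, move left. Bounds: (-inf, 0). Value = -1
Step 2: sign = +, move right. Bounds: (-1, 0). Value = -1/2
Step 3: sign = -, move left. Bounds: (-1, -1/2). Value = -3/4
Step 4: sign = -, move left. Bounds: (-1, -3/4). Value = -7/8
Step 5: sign = -, move left. Bounds: (-1, -7/8). Value = -15/16
The surreal number with sign expansion -+--- is -15/16.

-15/16


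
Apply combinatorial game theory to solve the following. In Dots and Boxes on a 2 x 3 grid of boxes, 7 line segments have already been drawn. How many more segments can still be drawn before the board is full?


Grid: 2 x 3 boxes, i.e. 3 rows and 4 columns of dots.
Horizontal edges: (rows + 1) * cols = 3 * 3 = 9
Vertical edges: rows * (cols + 1) = 2 * 4 = 8
Total edges: 9 + 8 = 17
Edges drawn: 7
Remaining: 17 - 7 = 10

10


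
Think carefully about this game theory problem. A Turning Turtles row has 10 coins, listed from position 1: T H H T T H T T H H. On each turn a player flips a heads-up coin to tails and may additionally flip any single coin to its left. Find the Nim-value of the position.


Coins: T H H T T H T T H H
Key fact: a single head at position k behaves exactly like a Nim heap of size k (turning it to T and optionally flipping a coin at j < k corresponds to moving the heap from k to j, or to 0), and heads combine as a disjunctive sum (two heads at the same place would cancel, matching j XOR j = 0). So the Nim-value is the XOR of the 1-indexed positions of the heads.
Face-up positions (1-indexed): [2, 3, 6, 9, 10]
XOR 0 with 2: 0 XOR 2 = 2
XOR 2 with 3: 2 XOR 3 = 1
XOR 1 with 6: 1 XOR 6 = 7
XOR 7 with 9: 7 XOR 9 = 14
XOR 14 with 10: 14 XOR 10 = 4
Nim-value = 4

4


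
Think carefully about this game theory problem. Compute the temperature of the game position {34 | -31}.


The game is {34 | -31}, a switch {a | b} with numbers a > b.
Cooling {a | b} by t gives {a - t | b + t}, which stops being hot when a - t = b + t, i.e. at t = (a - b)/2. So the temperature of a switch is (a - b)/2.
Temperature = (Left option - Right option) / 2
= (34 - (-31)) / 2
= 65 / 2
= 65/2

65/2


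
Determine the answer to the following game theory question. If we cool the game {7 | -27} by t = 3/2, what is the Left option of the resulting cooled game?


Original game: {7 | -27} (a switch {a | b} with a > b).
Cooling by t (for t below the temperature (a - b)/2 = 17) taxes each move by t: {a | b} cooled by t is {a - t | b + t}.
Cooling amount: t = 3/2
Cooled Left option: 7 - 3/2 = 11/2
Cooled Right option: -27 + 3/2 = -51/2
Cooled game: {11/2 | -51/2}
Left option = 11/2

11/2


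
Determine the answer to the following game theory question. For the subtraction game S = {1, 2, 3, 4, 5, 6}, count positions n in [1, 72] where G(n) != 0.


Subtraction set S = {1, 2, 3, 4, 5, 6}, so G(n) = n mod 7.
G(n) = 0 when n is a multiple of 7.
Multiples of 7 in [1, 72]: 10
N-positions (nonzero Grundy) = 72 - 10 = 62

62


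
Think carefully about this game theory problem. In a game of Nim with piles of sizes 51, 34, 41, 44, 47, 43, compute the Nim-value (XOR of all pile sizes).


We need the XOR (exclusive or) of all pile sizes.
After XOR-ing pile 1 (size 51): 0 XOR 51 = 51
After XOR-ing pile 2 (size 34): 51 XOR 34 = 17
After XOR-ing pile 3 (size 41): 17 XOR 41 = 56
After XOR-ing pile 4 (size 44): 56 XOR 44 = 20
After XOR-ing pile 5 (size 47): 20 XOR 47 = 59
After XOR-ing pile 6 (size 43): 59 XOR 43 = 16
The Nim-value of this position is 16.

16


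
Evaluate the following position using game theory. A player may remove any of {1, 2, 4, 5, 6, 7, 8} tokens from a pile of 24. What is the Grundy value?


The subtraction set is S = {1, 2, 4, 5, 6, 7, 8}.
G(k) = mex{ G(k - s) : s in S, s <= k }. We compute iteratively: G(0) = 0.
G(1) = mex({0}) = 1
G(2) = mex({0, 1}) = 2
G(3) = mex({1, 2}) = 0
G(4) = mex({0, 2}) = 1
G(5) = mex({0, 1}) = 2
G(6) = mex({0, 1, 2}) = 3
G(7) = mex({0, 1, 2, 3}) = 4
G(8) = mex({0, 1, 2, 3, 4}) = 5
G(9) = mex({0, 1, 2, 4, 5}) = 3
G(10) = mex({0, 1, 2, 3, 5}) = 4
G(11) = mex({0, 1, 2, 3, 4}) = 5
G(12) = mex({1, 2, 3, 4, 5}) = 0
G(13) = mex({0, 2, 3, 4, 5}) = 1
G(14) = mex({0, 1, 3, 4, 5}) = 2
G(15) = mex({1, 2, 3, 4, 5}) = 0
G(16) = mex({0, 2, 3, 4, 5}) = 1
G(17) = mex({0, 1, 3, 4, 5}) = 2
G(18) = mex({0, 1, 2, 4, 5}) = 3
G(19) = mex({0, 1, 2, 3, 5}) = 4
Observe that G(12)..G(19) = 0, 1, 2, 0, 1, 2, 3, 4 repeats G(0)..G(7) = 0, 1, 2, 0, 1, 2, 3, 4.
For k >= max(S) = 8, G(k) is determined by the previous 8 values G(k-8)..G(k-1); a window of 8 consecutive values has recurred shifted by 12, so by induction G(k + 12) = G(k) for all k >= 0: the sequence is periodic from the start with period 12.
One period: G(0..11) = 0, 1, 2, 0, 1, 2, 3, 4, 5, 3, 4, 5.
24 mod 12 = 0, so G(24) = G(0) = 0.

0


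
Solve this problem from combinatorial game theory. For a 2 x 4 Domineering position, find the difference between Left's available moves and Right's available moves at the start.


Board is 2 x 4 (rows x cols).
Left (vertical) placements: (rows-1) * cols = 1 * 4 = 4
Right (horizontal) placements: rows * (cols-1) = 2 * 3 = 6
Advantage = Left - Right = 4 - 6 = -2

-2


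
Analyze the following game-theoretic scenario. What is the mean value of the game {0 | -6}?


Game = {0 | -6}, a switch {a | b} with numbers a > b.
Its thermograph has left wall a - t and right wall b + t, which meet at t = (a - b)/2, where both equal (a + b)/2. So the mast (mean value) is at (a + b)/2.
Mean = (0 + (-6))/2 = -6/2 = -3

-3


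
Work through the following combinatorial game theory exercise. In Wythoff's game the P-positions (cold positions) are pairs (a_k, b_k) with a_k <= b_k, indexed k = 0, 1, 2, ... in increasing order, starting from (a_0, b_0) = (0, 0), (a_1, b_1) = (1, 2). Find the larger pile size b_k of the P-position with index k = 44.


By Wythoff's theorem, a_k = floor(k * phi) and b_k = floor(k * phi^2) = a_k + k, where phi = (1 + sqrt(5))/2 is the golden ratio.
phi = (1 + sqrt(5))/2 = 1.618034
phi^2 = phi + 1 = 2.618034
k = 44
k * phi^2 = 44 * 2.618034 = 115.193496
b_44 = floor(k * phi^2) = 115 (check: a_44 + k = 71 + 44 = 115)

115


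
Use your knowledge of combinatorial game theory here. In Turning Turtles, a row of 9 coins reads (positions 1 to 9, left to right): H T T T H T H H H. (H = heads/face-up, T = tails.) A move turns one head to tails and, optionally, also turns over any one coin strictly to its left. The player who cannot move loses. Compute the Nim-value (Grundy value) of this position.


Coins: H T T T H T H H H
Key fact: a single head at position k behaves exactly like a Nim heap of size k (turning it to T and optionally flipping a coin at j < k corresponds to moving the heap from k to j, or to 0), and heads combine as a disjunctive sum (two heads at the same place would cancel, matching j XOR j = 0). So the Nim-value is the XOR of the 1-indexed positions of the heads.
Face-up positions (1-indexed): [1, 5, 7, 8, 9]
XOR 0 with 1: 0 XOR 1 = 1
XOR 1 with 5: 1 XOR 5 = 4
XOR 4 with 7: 4 XOR 7 = 3
XOR 3 with 8: 3 XOR 8 = 11
XOR 11 with 9: 11 XOR 9 = 2
Nim-value = 2

2


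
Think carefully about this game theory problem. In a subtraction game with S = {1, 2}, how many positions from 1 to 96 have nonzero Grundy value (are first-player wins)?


Subtraction set S = {1, 2}, so G(n) = n mod 3.
G(n) = 0 when n is a multiple of 3.
Multiples of 3 in [1, 96]: 32
N-positions (nonzero Grundy) = 96 - 32 = 64

64


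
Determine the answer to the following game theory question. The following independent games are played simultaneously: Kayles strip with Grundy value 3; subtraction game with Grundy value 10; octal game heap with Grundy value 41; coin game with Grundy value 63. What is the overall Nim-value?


By the Sprague-Grundy theorem, the Grundy value of a sum of games is the XOR of individual Grundy values.
Kayles strip: Grundy value = 3. Running XOR: 0 XOR 3 = 3
subtraction game: Grundy value = 10. Running XOR: 3 XOR 10 = 9
octal game heap: Grundy value = 41. Running XOR: 9 XOR 41 = 32
coin game: Grundy value = 63. Running XOR: 32 XOR 63 = 31
The combined Grundy value is 31.

31


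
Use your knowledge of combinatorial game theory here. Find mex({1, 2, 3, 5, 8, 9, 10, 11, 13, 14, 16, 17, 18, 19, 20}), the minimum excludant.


Set = {1, 2, 3, 5, 8, 9, 10, 11, 13, 14, 16, 17, 18, 19, 20}
0 is NOT in the set. This is the mex.
mex = 0

0


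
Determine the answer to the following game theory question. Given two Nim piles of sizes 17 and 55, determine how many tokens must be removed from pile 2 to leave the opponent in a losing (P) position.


Piles: 17 and 55
Current XOR: 17 XOR 55 = 38 (non-zero, so this is an N-position).
To make the XOR zero, we need to find a move that balances the piles.
For pile 2 (size 55): target = 55 XOR 38 = 17
We reduce pile 2 from 55 to 17.
Tokens removed: 55 - 17 = 38
Verification: 17 XOR 17 = 0

38


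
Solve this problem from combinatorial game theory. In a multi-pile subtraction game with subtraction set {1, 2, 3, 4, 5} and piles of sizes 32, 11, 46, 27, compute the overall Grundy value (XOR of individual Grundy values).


Subtraction set: {1, 2, 3, 4, 5}
For this subtraction set, G(n) = n mod 6 (period = max + 1 = 6).
Pile 1 (size 32): G(32) = 32 mod 6 = 2
Pile 2 (size 11): G(11) = 11 mod 6 = 5
Pile 3 (size 46): G(46) = 46 mod 6 = 4
Pile 4 (size 27): G(27) = 27 mod 6 = 3
Total Grundy value = XOR of all: 2 XOR 5 XOR 4 XOR 3 = 0

0


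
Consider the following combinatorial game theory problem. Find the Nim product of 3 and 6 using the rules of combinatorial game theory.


Nim multiplication is bilinear over XOR: (u XOR v) * w = (u*w) XOR (v*w).
So we split each operand into its bit components and XOR the pairwise Nim products.
3 = 1 + 2 (as XOR of powers of 2).
6 = 2 + 4 (as XOR of powers of 2).
Using the standard Nim-product table on single bits:
  2*2 = 3,   2*4 = 8,   2*8 = 12,
  4*4 = 6,   4*8 = 11,  8*8 = 13,
and  1*x = x (identity), k*l = l*k (commutative).
Pairwise Nim products:
  1 * 2 = 2
  1 * 4 = 4
  2 * 2 = 3
  2 * 4 = 8
XOR them: 2 XOR 4 XOR 3 XOR 8 = 13.
Result: 3 * 6 = 13 (in Nim).

13


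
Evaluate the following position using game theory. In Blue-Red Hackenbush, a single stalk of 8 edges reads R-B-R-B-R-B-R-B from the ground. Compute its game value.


Edges (from ground): R-B-R-B-R-B-R-B
By Berlekamp's sign-expansion rule, a Blue-Red Hackenbush stalk has the value of the surreal number whose sign sequence is the edge sequence with B -> + and R -> -.
Sign sequence: -+-+-+-+
Trace the sign expansion in the surreal number tree, starting from 0:
Edge 1: R (sign -) -> bounds (-inf, 0), value = -1
Edge 2: B (sign +) -> bounds (-1, 0), value = -1/2
Edge 3: R (sign -) -> bounds (-1, -1/2), value = -3/4
Edge 4: B (sign +) -> bounds (-3/4, -1/2), value = -5/8
Edge 5: R (sign -) -> bounds (-3/4, -5/8), value = -11/16
Edge 6: B (sign +) -> bounds (-11/16, -5/8), value = -21/32
Edge 7: R (sign -) -> bounds (-11/16, -21/32), value = -43/64
Edge 8: B (sign +) -> bounds (-43/64, -21/32), value = -85/128
Game value = -85/128

-85/128


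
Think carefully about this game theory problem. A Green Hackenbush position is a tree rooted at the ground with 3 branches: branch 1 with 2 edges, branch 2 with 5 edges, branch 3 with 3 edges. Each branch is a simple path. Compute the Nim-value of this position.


The tree has 3 branches from the ground vertex.
In Green Hackenbush, the Nim-value of a simple path of length k is k.
Branch 1: length 2, Nim-value = 2
Branch 2: length 5, Nim-value = 5
Branch 3: length 3, Nim-value = 3
Total Nim-value = XOR of all branch values:
0 XOR 2 = 2
2 XOR 5 = 7
7 XOR 3 = 4
Nim-value of the tree = 4

4


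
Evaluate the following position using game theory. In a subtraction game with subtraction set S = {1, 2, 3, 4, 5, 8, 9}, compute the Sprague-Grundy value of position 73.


The subtraction set is S = {1, 2, 3, 4, 5, 8, 9}.
G(k) = mex{ G(k - s) : s in S, s <= k }. We compute iteratively: G(0) = 0.
G(1) = mex({0}) = 1
G(2) = mex({0, 1}) = 2
G(3) = mex({0, 1, 2}) = 3
G(4) = mex({0, 1, 2, 3}) = 4
G(5) = mex({0, 1, 2, 3, 4}) = 5
G(6) = mex({1, 2, 3, 4, 5}) = 0
G(7) = mex({0, 2, 3, 4, 5}) = 1
G(8) = mex({0, 1, 3, 4, 5}) = 2
G(9) = mex({0, 1, 2, 4, 5}) = 3
G(10) = mex({0, 1, 2, 3, 5}) = 4
G(11) = mex({0, 1, 2, 3, 4}) = 5
G(12) = mex({1, 2, 3, 4, 5}) = 0
G(13) = mex({0, 2, 3, 4, 5}) = 1
G(14) = mex({0, 1, 3, 4, 5}) = 2
Observe that G(6)..G(14) = 0, 1, 2, 3, 4, 5, 0, 1, 2 repeats G(0)..G(8) = 0, 1, 2, 3, 4, 5, 0, 1, 2.
For k >= max(S) = 9, G(k) is determined by the previous 9 values G(k-9)..G(k-1); a window of 9 consecutive values has recurred shifted by 6, so by induction G(k + 6) = G(k) for all k >= 0: the sequence is periodic from the start with period 6.
One period: G(0..5) = 0, 1, 2, 3, 4, 5.
73 mod 6 = 1, so G(73) = G(1) = 1.

1


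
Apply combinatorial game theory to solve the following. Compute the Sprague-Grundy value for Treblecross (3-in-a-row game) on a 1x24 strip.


Treblecross: place X on empty cells; 3-in-a-row wins.
Playing within two cells of an existing X lets the opponent win at once, so sensible play treats the cells i-2..i+2 around each X as dead. The player left with no safe cell loses, so this is a normal-play take-away game on strips of safe cells.
Placing X at cell i (0-indexed) of a strip of k safe cells leaves independent strips of sizes max(0, i-2) and max(0, k-i-3). Hence G(k) = mex{ G(max(0,i-2)) XOR G(max(0,k-i-3)) : 0 <= i < k }, with G(0) = 0.
G(1): splits (0,0):0^0=0 -> mex({0}) = 1
G(2): splits (0,0):0^0=0 -> mex({0}) = 1
G(3): splits (0,0):0^0=0 -> mex({0}) = 1
G(4): splits (0,1):0^1=1 (0,0):0^0=0 -> mex({0, 1}) = 2
G(5): splits (0,2):0^1=1 (0,1):0^1=1 (0,0):0^0=0 -> mex({0, 1}) = 2
G(6) = mex({1}) = 0
G(7) = mex({0, 1, 2}) = 3
G(8) = mex({0, 1, 2}) = 3
G(9) = mex({0, 2}) = 1
G(10) = mex({0, 2, 3}) = 1
G(11) = mex({0, 3}) = 1
G(12) = mex({1, 3}) = 0
G(13) = mex({0, 1, 2, 3}) = 4
G(14) = mex({0, 1, 2}) = 3
G(15) = mex({0, 1, 2}) = 3
G(16) = mex({0, 1, 2, 4}) = 3
G(17) = mex({0, 1, 3, 4}) = 2
G(18) = mex({0, 1, 3, 4}) = 2
G(19) = mex({0, 1, 3, 5}) = 2
G(20) = mex({0, 1, 2, 3, 5}) = 4
G(21) = mex({0, 1, 2, 3, 5}) = 4
G(22) = mex({1, 2, 6}) = 0
G(23) = mex({0, 1, 2, 3, 4, 6}) = 5
G(24) = mex({0, 1, 2, 3, 4}) = 5
Therefore G(24) = 5.

5


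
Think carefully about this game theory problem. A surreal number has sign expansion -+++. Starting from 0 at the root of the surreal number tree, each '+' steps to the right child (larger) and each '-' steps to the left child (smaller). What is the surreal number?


Sign expansion: -+++
Rule: track bounds (lo, hi), initially (-inf, +inf). On '+', the current value becomes lo and we move to the simplest number in (value, hi): value + 1 if hi = +inf, otherwise the midpoint (value + hi)/2. On '-', the current value becomes hi and we move to value - 1 if lo = -inf, otherwise the midpoint (lo + value)/2.
Start at 0.
Step 1: sign = -, move left. Bounds: (-inf, 0). Value = -1
Step 2: sign = +, move right. Bounds: (-1, 0). Value = -1/2
Step 3: sign = +, move right. Bounds: (-1/2, 0). Value = -1/4
Step 4: sign = +, move right. Bounds: (-1/4, 0). Value = -1/8
The surreal number with sign expansion -+++ is -1/8.

-1/8


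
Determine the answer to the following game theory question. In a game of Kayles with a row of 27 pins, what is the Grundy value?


Kayles: a move removes 1 or 2 adjacent pins from a contiguous row.
Removing pins from a row of k leaves two independent rows (a, b) with a + b = k - 1 (one pin) or a + b = k - 2 (two pins); an end removal gives a = 0.
By Sprague-Grundy, G(k) = mex{ G(a) XOR G(b) } over all these splits. G(0) = 0.
G(1): splits (0,0):0^0=0 -> mex({0}) = 1
G(2): splits (0,1):0^1=1 (0,0):0^0=0 -> mex({0, 1}) = 2
G(3): splits (0,2):0^2=2 (1,1):1^1=0 (0,1):0^1=1 -> mex({0, 1, 2}) = 3
G(4): splits (0,3):0^3=3 (1,2):1^2=3 (0,2):0^2=2 (1,1):1^1=0 -> mex({0, 2, 3}) = 1
G(5): splits (0,4):0^1=1 (1,3):1^3=2 (2,2):2^2=0 (0,3):0^3=3 (1,2):1^2=3 -> mex({0, 1, 2, 3}) = 4
G(6) = mex({0, 1, 2, 4}) = 3
G(7) = mex({0, 1, 3, 4, 5}) = 2
G(8) = mex({0, 2, 3, 5, 6}) = 1
G(9) = mex({0, 1, 2, 3, 6, 7}) = 4
G(10) = mex({0, 1, 3, 4, 5, 7}) = 2
G(11) = mex({0, 1, 2, 3, 4, 5}) = 6
G(12) = mex({0, 1, 2, 3, 5, 6, 7}) = 4
G(13) = mex({0, 2, 3, 4, 6, 7}) = 1
G(14) = mex({0, 1, 4, 5, 6, 7}) = 2
G(15) = mex({0, 1, 2, 3, 4, 5, 6}) = 7
G(16) = mex({0, 2, 3, 5, 6, 7}) = 1
G(17) = mex({0, 1, 2, 3, 5, 6, 7}) = 4
G(18) = mex({0, 1, 2, 4, 5, 6}) = 3
G(19) = mex({0, 1, 3, 4, 5, 7}) = 2
G(20) = mex({0, 2, 3, 4, 5, 6, 7}) = 1
G(21) = mex({0, 1, 2, 3, 5, 6, 7}) = 4
G(22) = mex({0, 1, 2, 3, 4, 5, 7}) = 6
G(23) = mex({0, 1, 2, 3, 4, 5, 6}) = 7
G(24) = mex({0, 1, 2, 3, 5, 6, 7}) = 4
G(25) = mex({0, 2, 3, 4, 6, 7}) = 1
G(26) = mex({0, 1, 3, 4, 5, 6, 7}) = 2
G(27) = mex({0, 1, 2, 3, 4, 5, 6, 7}) = 8
Therefore G(27) = 8.

8


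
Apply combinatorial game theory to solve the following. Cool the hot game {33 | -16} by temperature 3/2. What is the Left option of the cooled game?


Original game: {33 | -16} (a switch {a | b} with a > b).
Cooling by t (for t below the temperature (a - b)/2 = 49/2) taxes each move by t: {a | b} cooled by t is {a - t | b + t}.
Cooling amount: t = 3/2
Cooled Left option: 33 - 3/2 = 63/2
Cooled Right option: -16 + 3/2 = -29/2
Cooled game: {63/2 | -29/2}
Left option = 63/2

63/2


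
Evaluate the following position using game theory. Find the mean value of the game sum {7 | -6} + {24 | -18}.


G1 = {7 | -6}, G2 = {24 | -18}
Each is a switch {a | b} with numbers a > b; its mean value is (a + b)/2, and mean value is additive over game sums: m(G1 + G2) = m(G1) + m(G2).
Mean of G1 = (7 + (-6))/2 = 1/2 = 1/2
Mean of G2 = (24 + (-18))/2 = 6/2 = 3
Mean of G1 + G2 = 1/2 + 3 = 7/2

7/2


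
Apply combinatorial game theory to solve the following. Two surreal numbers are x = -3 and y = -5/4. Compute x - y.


x = -3, y = -5/4
Converting to common denominator: 4
x = -12/4, y = -5/4
x - y = -3 - -5/4 = -7/4

-7/4


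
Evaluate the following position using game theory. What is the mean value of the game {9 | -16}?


Game = {9 | -16}, a switch {a | b} with numbers a > b.
Its thermograph has left wall a - t and right wall b + t, which meet at t = (a - b)/2, where both equal (a + b)/2. So the mast (mean value) is at (a + b)/2.
Mean = (9 + (-16))/2 = -7/2 = -7/2

-7/2


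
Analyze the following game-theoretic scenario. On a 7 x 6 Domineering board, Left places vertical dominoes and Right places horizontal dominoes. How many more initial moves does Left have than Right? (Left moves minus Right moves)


Board is 7 x 6 (rows x cols).
Left (vertical) placements: (rows-1) * cols = 6 * 6 = 36
Right (horizontal) placements: rows * (cols-1) = 7 * 5 = 35
Advantage = Left - Right = 36 - 35 = 1

1


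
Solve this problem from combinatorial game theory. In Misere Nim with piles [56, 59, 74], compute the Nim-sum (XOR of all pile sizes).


We need the XOR (exclusive or) of all pile sizes.
After XOR-ing pile 1 (size 56): 0 XOR 56 = 56
After XOR-ing pile 2 (size 59): 56 XOR 59 = 3
After XOR-ing pile 3 (size 74): 3 XOR 74 = 73
The Nim-value of this position is 73.

73


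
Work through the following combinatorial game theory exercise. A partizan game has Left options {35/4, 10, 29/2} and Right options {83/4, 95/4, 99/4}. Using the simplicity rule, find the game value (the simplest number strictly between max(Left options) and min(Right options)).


Left options: {35/4, 10, 29/2}, max = 29/2
Right options: {83/4, 95/4, 99/4}, min = 83/4
All options are numbers and max(Left) < min(Right), so by the simplicity theorem the value is the simplest (earliest-born) number strictly between 29/2 and 83/4.
Integers 15 through 20 all lie strictly between 29/2 and 83/4.
Among integers, the simplest (lowest birthday = smallest |n|; 0 is born on day 0, +-n on day n) is 15.
No non-integer in the interval can be simpler: if x is a non-integer in the interval, then floor(x) or ceil(x) also lies in the interval (the interval contains an integer), and both are proper prefixes of x's sign expansion, i.e. born earlier. So the game value is 15.
Game value = 15

15


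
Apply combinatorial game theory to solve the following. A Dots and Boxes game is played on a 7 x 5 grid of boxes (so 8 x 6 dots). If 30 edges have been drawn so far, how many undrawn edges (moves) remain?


Grid: 7 x 5 boxes, i.e. 8 rows and 6 columns of dots.
Horizontal edges: (rows + 1) * cols = 8 * 5 = 40
Vertical edges: rows * (cols + 1) = 7 * 6 = 42
Total edges: 40 + 42 = 82
Edges drawn: 30
Remaining: 82 - 30 = 52

52


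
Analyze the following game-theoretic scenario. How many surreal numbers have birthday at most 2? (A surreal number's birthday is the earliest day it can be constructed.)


Day 0: {|} = 0 is born. Count = 1.
Day n: the number of surreal numbers born by day n is 2^(n+1) - 1.
By day 0: 2^1 - 1 = 1
By day 1: 2^2 - 1 = 3
By day 2: 2^3 - 1 = 7
By day 2: 7 surreal numbers.

7


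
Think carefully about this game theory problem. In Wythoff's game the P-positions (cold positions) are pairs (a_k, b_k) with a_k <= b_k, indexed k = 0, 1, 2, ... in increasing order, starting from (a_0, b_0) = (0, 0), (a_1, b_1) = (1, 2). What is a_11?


By Wythoff's theorem, a_k = floor(k * phi) and b_k = floor(k * phi^2) = a_k + k, where phi = (1 + sqrt(5))/2 is the golden ratio.
phi = (1 + sqrt(5))/2 = 1.618034
k = 11
k * phi = 11 * 1.618034 = 17.798374
a_11 = floor(k * phi) = 17

17


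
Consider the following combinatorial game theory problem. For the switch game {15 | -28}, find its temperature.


The game is {15 | -28}, a switch {a | b} with numbers a > b.
Cooling {a | b} by t gives {a - t | b + t}, which stops being hot when a - t = b + t, i.e. at t = (a - b)/2. So the temperature of a switch is (a - b)/2.
Temperature = (Left option - Right option) / 2
= (15 - (-28)) / 2
= 43 / 2
= 43/2

43/2


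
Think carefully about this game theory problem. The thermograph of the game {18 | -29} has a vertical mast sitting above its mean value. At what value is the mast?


Game = {18 | -29}, a switch {a | b} with numbers a > b.
Its thermograph has left wall a - t and right wall b + t, which meet at t = (a - b)/2, where both equal (a + b)/2. So the mast (mean value) is at (a + b)/2.
Mean = (18 + (-29))/2 = -11/2 = -11/2

-11/2
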